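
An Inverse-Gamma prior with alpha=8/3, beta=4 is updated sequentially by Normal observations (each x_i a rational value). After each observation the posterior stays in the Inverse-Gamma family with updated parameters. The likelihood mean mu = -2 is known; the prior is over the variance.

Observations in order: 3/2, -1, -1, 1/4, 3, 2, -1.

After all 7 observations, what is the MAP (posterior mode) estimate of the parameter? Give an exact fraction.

3327/688

obs 1: x=3/2 → posterior Inverse-Gamma(19/6, 81/8)
obs 2: x=-1 → posterior Inverse-Gamma(11/3, 85/8)
obs 3: x=-1 → posterior Inverse-Gamma(25/6, 89/8)
obs 4: x=1/4 → posterior Inverse-Gamma(14/3, 437/32)
obs 5: x=3 → posterior Inverse-Gamma(31/6, 837/32)
obs 6: x=2 → posterior Inverse-Gamma(17/3, 1093/32)
obs 7: x=-1 → posterior Inverse-Gamma(37/6, 1109/32)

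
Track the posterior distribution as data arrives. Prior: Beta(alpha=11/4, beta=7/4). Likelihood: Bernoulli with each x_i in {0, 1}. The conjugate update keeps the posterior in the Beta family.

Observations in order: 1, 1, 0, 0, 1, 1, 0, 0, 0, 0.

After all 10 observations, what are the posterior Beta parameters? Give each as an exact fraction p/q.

alpha=27/4, beta=31/4

obs 1: x=1 → posterior Beta(15/4, 7/4)
obs 2: x=1 → posterior Beta(19/4, 7/4)
obs 3: x=0 → posterior Beta(19/4, 11/4)
obs 4: x=0 → posterior Beta(19/4, 15/4)
obs 5: x=1 → posterior Beta(23/4, 15/4)
obs 6: x=1 → posterior Beta(27/4, 15/4)
obs 7: x=0 → posterior Beta(27/4, 19/4)
obs 8: x=0 → posterior Beta(27/4, 23/4)
obs 9: x=0 → posterior Beta(27/4, 27/4)
obs 10: x=0 → posterior Beta(27/4, 31/4)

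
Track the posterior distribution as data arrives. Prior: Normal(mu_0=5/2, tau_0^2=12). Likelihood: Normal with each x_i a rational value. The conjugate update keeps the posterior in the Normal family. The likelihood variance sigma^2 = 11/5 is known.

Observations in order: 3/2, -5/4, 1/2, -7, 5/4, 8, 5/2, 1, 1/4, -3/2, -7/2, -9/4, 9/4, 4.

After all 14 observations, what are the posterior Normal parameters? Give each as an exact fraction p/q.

mu_0=745/1702, tau_0^2=132/851

obs 1: x=3/2 → posterior Normal(235/142, 132/71)
obs 2: x=-5/4 → posterior Normal(85/262, 132/131)
obs 3: x=1/2 → posterior Normal(145/382, 132/191)
obs 4: x=-7 → posterior Normal(-695/502, 132/251)
obs 5: x=5/4 → posterior Normal(-545/622, 132/311)
obs 6: x=8 → posterior Normal(415/742, 132/371)
obs 7: x=5/2 → posterior Normal(715/862, 132/431)
obs 8: x=1 → posterior Normal(835/982, 132/491)
obs 9: x=1/4 → posterior Normal(865/1102, 132/551)
obs 10: x=-3/2 → posterior Normal(685/1222, 132/611)
obs 11: x=-7/2 → posterior Normal(265/1342, 12/61)
obs 12: x=-9/4 → posterior Normal(-5/1462, 132/731)
obs 13: x=9/4 → posterior Normal(265/1582, 132/791)
obs 14: x=4 → posterior Normal(745/1702, 132/851)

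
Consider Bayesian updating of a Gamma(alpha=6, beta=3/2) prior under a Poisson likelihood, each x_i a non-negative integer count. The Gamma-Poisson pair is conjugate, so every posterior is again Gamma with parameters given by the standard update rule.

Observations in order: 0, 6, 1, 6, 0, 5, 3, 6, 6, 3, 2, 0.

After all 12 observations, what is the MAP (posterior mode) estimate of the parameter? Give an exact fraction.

86/27

obs 1: x=0 → posterior Gamma(6, 5/2)
obs 2: x=6 → posterior Gamma(12, 7/2)
obs 3: x=1 → posterior Gamma(13, 9/2)
obs 4: x=6 → posterior Gamma(19, 11/2)
obs 5: x=0 → posterior Gamma(19, 13/2)
obs 6: x=5 → posterior Gamma(24, 15/2)
obs 7: x=3 → posterior Gamma(27, 17/2)
obs 8: x=6 → posterior Gamma(33, 19/2)
obs 9: x=6 → posterior Gamma(39, 21/2)
obs 10: x=3 → posterior Gamma(42, 23/2)
obs 11: x=2 → posterior Gamma(44, 25/2)
obs 12: x=0 → posterior Gamma(44, 27/2)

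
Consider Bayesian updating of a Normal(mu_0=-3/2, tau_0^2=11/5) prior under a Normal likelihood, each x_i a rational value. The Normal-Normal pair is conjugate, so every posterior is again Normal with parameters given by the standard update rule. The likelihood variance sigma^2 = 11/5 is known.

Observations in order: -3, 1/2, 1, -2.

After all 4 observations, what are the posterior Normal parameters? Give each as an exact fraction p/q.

mu_0=-1, tau_0^2=11/25

obs 1: x=-3 → posterior Normal(-9/4, 11/10)
obs 2: x=1/2 → posterior Normal(-4/3, 11/15)
obs 3: x=1 → posterior Normal(-3/4, 11/20)
obs 4: x=-2 → posterior Normal(-1, 11/25)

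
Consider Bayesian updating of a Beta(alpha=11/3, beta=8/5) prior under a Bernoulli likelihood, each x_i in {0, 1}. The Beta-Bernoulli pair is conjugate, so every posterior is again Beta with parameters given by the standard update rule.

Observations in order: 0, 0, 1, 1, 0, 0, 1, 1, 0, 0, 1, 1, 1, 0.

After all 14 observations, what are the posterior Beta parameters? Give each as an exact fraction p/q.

obs 1: x=0 → posterior Beta(11/3, 13/5)
obs 2: x=0 → posterior Beta(11/3, 18/5)
obs 3: x=1 → posterior Beta(14/3, 18/5)
obs 4: x=1 → posterior Beta(17/3, 18/5)
obs 5: x=0 → posterior Beta(17/3, 23/5)
obs 6: x=0 → posterior Beta(17/3, 28/5)
obs 7: x=1 → posterior Beta(20/3, 28/5)
obs 8: x=1 → posterior Beta(23/3, 28/5)
obs 9: x=0 → posterior Beta(23/3, 33/5)
obs 10: x=0 → posterior Beta(23/3, 38/5)
obs 11: x=1 → posterior Beta(26/3, 38/5)
obs 12: x=1 → posterior Beta(29/3, 38/5)
obs 13: x=1 → posterior Beta(32/3, 38/5)
obs 14: x=0 → posterior Beta(32/3, 43/5)

alpha=32/3, beta=43/5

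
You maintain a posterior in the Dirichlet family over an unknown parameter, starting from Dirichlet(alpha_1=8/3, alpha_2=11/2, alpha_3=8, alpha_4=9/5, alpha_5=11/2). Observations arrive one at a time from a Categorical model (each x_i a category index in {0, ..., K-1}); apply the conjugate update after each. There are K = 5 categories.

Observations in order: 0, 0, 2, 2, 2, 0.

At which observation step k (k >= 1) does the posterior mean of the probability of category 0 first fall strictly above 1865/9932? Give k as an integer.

obs 1: x=0 → posterior Dirichlet(11/3, 11/2, 8, 9/5, 11/2)
obs 2: x=0 → posterior Dirichlet(14/3, 11/2, 8, 9/5, 11/2)
obs 3: x=2 → posterior Dirichlet(14/3, 11/2, 9, 9/5, 11/2)
obs 4: x=2 → posterior Dirichlet(14/3, 11/2, 10, 9/5, 11/2)
obs 5: x=2 → posterior Dirichlet(14/3, 11/2, 11, 9/5, 11/2)
obs 6: x=0 → posterior Dirichlet(17/3, 11/2, 11, 9/5, 11/2)

k = 6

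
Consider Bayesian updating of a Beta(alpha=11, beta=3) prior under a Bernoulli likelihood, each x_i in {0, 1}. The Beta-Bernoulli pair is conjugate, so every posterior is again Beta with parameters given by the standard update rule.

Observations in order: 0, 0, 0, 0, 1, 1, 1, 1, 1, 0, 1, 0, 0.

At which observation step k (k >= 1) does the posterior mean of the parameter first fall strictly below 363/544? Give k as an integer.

k = 3

obs 1: x=0 → posterior Beta(11, 4)
obs 2: x=0 → posterior Beta(11, 5)
obs 3: x=0 → posterior Beta(11, 6)
obs 4: x=0 → posterior Beta(11, 7)
obs 5: x=1 → posterior Beta(12, 7)
obs 6: x=1 → posterior Beta(13, 7)
obs 7: x=1 → posterior Beta(14, 7)
obs 8: x=1 → posterior Beta(15, 7)
obs 9: x=1 → posterior Beta(16, 7)
obs 10: x=0 → posterior Beta(16, 8)
obs 11: x=1 → posterior Beta(17, 8)
obs 12: x=0 → posterior Beta(17, 9)
obs 13: x=0 → posterior Beta(17, 10)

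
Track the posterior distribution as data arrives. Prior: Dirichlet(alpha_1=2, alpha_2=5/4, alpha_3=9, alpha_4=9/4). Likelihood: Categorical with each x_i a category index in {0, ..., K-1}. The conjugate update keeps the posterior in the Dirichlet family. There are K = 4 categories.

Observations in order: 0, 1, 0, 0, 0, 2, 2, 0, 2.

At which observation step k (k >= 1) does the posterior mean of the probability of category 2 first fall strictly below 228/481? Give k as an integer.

obs 1: x=0 → posterior Dirichlet(3, 5/4, 9, 9/4)
obs 2: x=1 → posterior Dirichlet(3, 9/4, 9, 9/4)
obs 3: x=0 → posterior Dirichlet(4, 9/4, 9, 9/4)
obs 4: x=0 → posterior Dirichlet(5, 9/4, 9, 9/4)
obs 5: x=0 → posterior Dirichlet(6, 9/4, 9, 9/4)
obs 6: x=2 → posterior Dirichlet(6, 9/4, 10, 9/4)
obs 7: x=2 → posterior Dirichlet(6, 9/4, 11, 9/4)
obs 8: x=0 → posterior Dirichlet(7, 9/4, 11, 9/4)
obs 9: x=2 → posterior Dirichlet(7, 9/4, 12, 9/4)

k = 5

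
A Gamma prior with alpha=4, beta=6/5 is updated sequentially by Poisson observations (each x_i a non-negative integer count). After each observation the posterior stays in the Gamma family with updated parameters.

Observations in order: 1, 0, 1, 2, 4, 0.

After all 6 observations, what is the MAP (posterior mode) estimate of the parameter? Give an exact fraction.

55/36

obs 1: x=1 → posterior Gamma(5, 11/5)
obs 2: x=0 → posterior Gamma(5, 16/5)
obs 3: x=1 → posterior Gamma(6, 21/5)
obs 4: x=2 → posterior Gamma(8, 26/5)
obs 5: x=4 → posterior Gamma(12, 31/5)
obs 6: x=0 → posterior Gamma(12, 36/5)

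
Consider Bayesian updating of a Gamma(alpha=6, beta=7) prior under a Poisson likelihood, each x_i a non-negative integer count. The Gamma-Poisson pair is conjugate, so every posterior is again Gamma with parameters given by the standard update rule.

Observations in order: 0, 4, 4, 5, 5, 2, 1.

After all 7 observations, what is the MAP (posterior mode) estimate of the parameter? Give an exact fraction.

13/7

obs 1: x=0 → posterior Gamma(6, 8)
obs 2: x=4 → posterior Gamma(10, 9)
obs 3: x=4 → posterior Gamma(14, 10)
obs 4: x=5 → posterior Gamma(19, 11)
obs 5: x=5 → posterior Gamma(24, 12)
obs 6: x=2 → posterior Gamma(26, 13)
obs 7: x=1 → posterior Gamma(27, 14)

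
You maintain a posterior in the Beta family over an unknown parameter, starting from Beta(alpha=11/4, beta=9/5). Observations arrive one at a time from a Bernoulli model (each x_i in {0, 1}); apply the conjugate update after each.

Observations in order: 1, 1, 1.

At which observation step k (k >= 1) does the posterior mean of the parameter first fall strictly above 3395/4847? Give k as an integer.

k = 2

obs 1: x=1 → posterior Beta(15/4, 9/5)
obs 2: x=1 → posterior Beta(19/4, 9/5)
obs 3: x=1 → posterior Beta(23/4, 9/5)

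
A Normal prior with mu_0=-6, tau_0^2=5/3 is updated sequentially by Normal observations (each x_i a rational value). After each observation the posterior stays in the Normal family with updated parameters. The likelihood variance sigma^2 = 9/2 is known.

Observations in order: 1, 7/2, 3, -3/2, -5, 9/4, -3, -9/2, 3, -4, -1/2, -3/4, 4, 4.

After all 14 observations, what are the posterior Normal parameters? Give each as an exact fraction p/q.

obs 1: x=1 → posterior Normal(-152/37, 45/37)
obs 2: x=7/2 → posterior Normal(-117/47, 45/47)
obs 3: x=3 → posterior Normal(-29/19, 15/19)
obs 4: x=-3/2 → posterior Normal(-102/67, 45/67)
obs 5: x=-5 → posterior Normal(-152/77, 45/77)
obs 6: x=9/4 → posterior Normal(-259/174, 15/29)
obs 7: x=-3 → posterior Normal(-319/194, 45/97)
obs 8: x=-9/2 → posterior Normal(-409/214, 45/107)
obs 9: x=3 → posterior Normal(-349/234, 5/13)
obs 10: x=-4 → posterior Normal(-429/254, 45/127)
obs 11: x=-1/2 → posterior Normal(-439/274, 45/137)
obs 12: x=-3/4 → posterior Normal(-227/147, 15/49)
obs 13: x=4 → posterior Normal(-187/157, 45/157)
obs 14: x=4 → posterior Normal(-147/167, 45/167)

mu_0=-147/167, tau_0^2=45/167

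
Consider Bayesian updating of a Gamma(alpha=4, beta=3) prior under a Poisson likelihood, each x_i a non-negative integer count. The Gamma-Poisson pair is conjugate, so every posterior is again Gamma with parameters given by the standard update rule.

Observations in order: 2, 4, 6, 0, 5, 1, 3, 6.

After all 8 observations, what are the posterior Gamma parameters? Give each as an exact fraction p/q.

obs 1: x=2 → posterior Gamma(6, 4)
obs 2: x=4 → posterior Gamma(10, 5)
obs 3: x=6 → posterior Gamma(16, 6)
obs 4: x=0 → posterior Gamma(16, 7)
obs 5: x=5 → posterior Gamma(21, 8)
obs 6: x=1 → posterior Gamma(22, 9)
obs 7: x=3 → posterior Gamma(25, 10)
obs 8: x=6 → posterior Gamma(31, 11)

alpha=31, beta=11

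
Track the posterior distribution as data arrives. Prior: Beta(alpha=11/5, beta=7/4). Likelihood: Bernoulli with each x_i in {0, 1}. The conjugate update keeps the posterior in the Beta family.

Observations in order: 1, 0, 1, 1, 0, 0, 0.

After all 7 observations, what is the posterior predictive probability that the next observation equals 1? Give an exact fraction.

104/219

obs 1: x=1 → posterior Beta(16/5, 7/4)
obs 2: x=0 → posterior Beta(16/5, 11/4)
obs 3: x=1 → posterior Beta(21/5, 11/4)
obs 4: x=1 → posterior Beta(26/5, 11/4)
obs 5: x=0 → posterior Beta(26/5, 15/4)
obs 6: x=0 → posterior Beta(26/5, 19/4)
obs 7: x=0 → posterior Beta(26/5, 23/4)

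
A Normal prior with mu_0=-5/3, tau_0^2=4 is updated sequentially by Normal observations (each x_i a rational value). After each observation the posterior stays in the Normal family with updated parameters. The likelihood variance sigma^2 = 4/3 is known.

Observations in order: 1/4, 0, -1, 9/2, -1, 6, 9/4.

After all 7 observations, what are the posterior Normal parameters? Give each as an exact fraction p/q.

mu_0=47/33, tau_0^2=2/11

obs 1: x=1/4 → posterior Normal(-11/48, 1)
obs 2: x=0 → posterior Normal(-11/84, 4/7)
obs 3: x=-1 → posterior Normal(-47/120, 2/5)
obs 4: x=9/2 → posterior Normal(115/156, 4/13)
obs 5: x=-1 → posterior Normal(79/192, 1/4)
obs 6: x=6 → posterior Normal(295/228, 4/19)
obs 7: x=9/4 → posterior Normal(47/33, 2/11)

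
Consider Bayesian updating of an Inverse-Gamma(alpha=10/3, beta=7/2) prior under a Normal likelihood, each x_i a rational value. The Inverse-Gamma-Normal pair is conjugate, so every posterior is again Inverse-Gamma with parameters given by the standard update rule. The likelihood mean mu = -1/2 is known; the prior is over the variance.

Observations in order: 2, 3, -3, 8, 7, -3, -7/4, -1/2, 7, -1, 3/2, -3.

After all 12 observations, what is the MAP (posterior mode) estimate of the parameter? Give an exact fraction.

obs 1: x=2 → posterior Inverse-Gamma(23/6, 53/8)
obs 2: x=3 → posterior Inverse-Gamma(13/3, 51/4)
obs 3: x=-3 → posterior Inverse-Gamma(29/6, 127/8)
obs 4: x=8 → posterior Inverse-Gamma(16/3, 52)
obs 5: x=7 → posterior Inverse-Gamma(35/6, 641/8)
obs 6: x=-3 → posterior Inverse-Gamma(19/3, 333/4)
obs 7: x=-7/4 → posterior Inverse-Gamma(41/6, 2689/32)
obs 8: x=-1/2 → posterior Inverse-Gamma(22/3, 2689/32)
obs 9: x=7 → posterior Inverse-Gamma(47/6, 3589/32)
obs 10: x=-1 → posterior Inverse-Gamma(25/3, 3593/32)
obs 11: x=3/2 → posterior Inverse-Gamma(53/6, 3657/32)
obs 12: x=-3 → posterior Inverse-Gamma(28/3, 3757/32)

11271/992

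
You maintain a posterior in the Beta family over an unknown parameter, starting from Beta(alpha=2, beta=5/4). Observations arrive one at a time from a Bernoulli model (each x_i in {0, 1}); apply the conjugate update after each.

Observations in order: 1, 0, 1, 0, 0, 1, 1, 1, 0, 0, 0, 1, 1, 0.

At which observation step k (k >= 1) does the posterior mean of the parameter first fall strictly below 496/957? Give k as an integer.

obs 1: x=1 → posterior Beta(3, 5/4)
obs 2: x=0 → posterior Beta(3, 9/4)
obs 3: x=1 → posterior Beta(4, 9/4)
obs 4: x=0 → posterior Beta(4, 13/4)
obs 5: x=0 → posterior Beta(4, 17/4)
obs 6: x=1 → posterior Beta(5, 17/4)
obs 7: x=1 → posterior Beta(6, 17/4)
obs 8: x=1 → posterior Beta(7, 17/4)
obs 9: x=0 → posterior Beta(7, 21/4)
obs 10: x=0 → posterior Beta(7, 25/4)
obs 11: x=0 → posterior Beta(7, 29/4)
obs 12: x=1 → posterior Beta(8, 29/4)
obs 13: x=1 → posterior Beta(9, 29/4)
obs 14: x=0 → posterior Beta(9, 33/4)

k = 5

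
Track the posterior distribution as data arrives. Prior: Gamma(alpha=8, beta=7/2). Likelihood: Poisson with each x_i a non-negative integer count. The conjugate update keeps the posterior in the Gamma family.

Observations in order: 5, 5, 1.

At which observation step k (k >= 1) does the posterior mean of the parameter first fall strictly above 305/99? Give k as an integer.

obs 1: x=5 → posterior Gamma(13, 9/2)
obs 2: x=5 → posterior Gamma(18, 11/2)
obs 3: x=1 → posterior Gamma(19, 13/2)

k = 2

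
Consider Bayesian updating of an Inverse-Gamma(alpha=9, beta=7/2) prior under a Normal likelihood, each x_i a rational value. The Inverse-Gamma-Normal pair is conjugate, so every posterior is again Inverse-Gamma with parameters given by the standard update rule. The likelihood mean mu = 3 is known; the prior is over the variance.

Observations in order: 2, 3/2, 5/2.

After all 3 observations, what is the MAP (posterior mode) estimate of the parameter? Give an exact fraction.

obs 1: x=2 → posterior Inverse-Gamma(19/2, 4)
obs 2: x=3/2 → posterior Inverse-Gamma(10, 41/8)
obs 3: x=5/2 → posterior Inverse-Gamma(21/2, 21/4)

21/46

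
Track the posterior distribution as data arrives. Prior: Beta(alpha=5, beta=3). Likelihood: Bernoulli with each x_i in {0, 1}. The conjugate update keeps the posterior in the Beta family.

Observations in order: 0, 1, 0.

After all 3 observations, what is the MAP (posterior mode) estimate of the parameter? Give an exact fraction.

obs 1: x=0 → posterior Beta(5, 4)
obs 2: x=1 → posterior Beta(6, 4)
obs 3: x=0 → posterior Beta(6, 5)

5/9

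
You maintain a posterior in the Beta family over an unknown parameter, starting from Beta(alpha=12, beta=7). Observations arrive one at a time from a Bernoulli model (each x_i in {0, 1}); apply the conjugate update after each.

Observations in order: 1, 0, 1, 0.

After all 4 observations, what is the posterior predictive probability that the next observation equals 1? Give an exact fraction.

obs 1: x=1 → posterior Beta(13, 7)
obs 2: x=0 → posterior Beta(13, 8)
obs 3: x=1 → posterior Beta(14, 8)
obs 4: x=0 → posterior Beta(14, 9)

14/23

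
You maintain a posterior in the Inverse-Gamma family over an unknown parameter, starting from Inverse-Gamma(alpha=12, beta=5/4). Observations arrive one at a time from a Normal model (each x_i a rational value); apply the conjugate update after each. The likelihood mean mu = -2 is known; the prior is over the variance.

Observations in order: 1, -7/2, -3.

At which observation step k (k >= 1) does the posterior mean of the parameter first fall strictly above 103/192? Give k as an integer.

k = 2

obs 1: x=1 → posterior Inverse-Gamma(25/2, 23/4)
obs 2: x=-7/2 → posterior Inverse-Gamma(13, 55/8)
obs 3: x=-3 → posterior Inverse-Gamma(27/2, 59/8)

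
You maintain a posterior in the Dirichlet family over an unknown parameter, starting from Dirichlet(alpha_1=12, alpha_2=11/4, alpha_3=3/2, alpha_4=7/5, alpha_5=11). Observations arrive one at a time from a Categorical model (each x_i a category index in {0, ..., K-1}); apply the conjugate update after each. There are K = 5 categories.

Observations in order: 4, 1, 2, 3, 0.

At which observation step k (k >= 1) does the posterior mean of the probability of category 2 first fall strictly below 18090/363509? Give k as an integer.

k = 2

obs 1: x=4 → posterior Dirichlet(12, 11/4, 3/2, 7/5, 12)
obs 2: x=1 → posterior Dirichlet(12, 15/4, 3/2, 7/5, 12)
obs 3: x=2 → posterior Dirichlet(12, 15/4, 5/2, 7/5, 12)
obs 4: x=3 → posterior Dirichlet(12, 15/4, 5/2, 12/5, 12)
obs 5: x=0 → posterior Dirichlet(13, 15/4, 5/2, 12/5, 12)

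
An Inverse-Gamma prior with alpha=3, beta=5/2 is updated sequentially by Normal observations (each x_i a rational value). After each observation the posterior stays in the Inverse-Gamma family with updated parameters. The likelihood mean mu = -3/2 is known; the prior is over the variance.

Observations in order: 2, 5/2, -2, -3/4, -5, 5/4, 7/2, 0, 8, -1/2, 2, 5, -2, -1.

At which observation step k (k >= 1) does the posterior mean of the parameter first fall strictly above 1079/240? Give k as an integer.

obs 1: x=2 → posterior Inverse-Gamma(7/2, 69/8)
obs 2: x=5/2 → posterior Inverse-Gamma(4, 133/8)
obs 3: x=-2 → posterior Inverse-Gamma(9/2, 67/4)
obs 4: x=-3/4 → posterior Inverse-Gamma(5, 545/32)
obs 5: x=-5 → posterior Inverse-Gamma(11/2, 741/32)
obs 6: x=5/4 → posterior Inverse-Gamma(6, 431/16)
obs 7: x=7/2 → posterior Inverse-Gamma(13/2, 631/16)
obs 8: x=0 → posterior Inverse-Gamma(7, 649/16)
obs 9: x=8 → posterior Inverse-Gamma(15/2, 1371/16)
obs 10: x=-1/2 → posterior Inverse-Gamma(8, 1379/16)
obs 11: x=2 → posterior Inverse-Gamma(17/2, 1477/16)
obs 12: x=5 → posterior Inverse-Gamma(9, 1815/16)
obs 13: x=-2 → posterior Inverse-Gamma(19/2, 1817/16)
obs 14: x=-1 → posterior Inverse-Gamma(10, 1819/16)

k = 2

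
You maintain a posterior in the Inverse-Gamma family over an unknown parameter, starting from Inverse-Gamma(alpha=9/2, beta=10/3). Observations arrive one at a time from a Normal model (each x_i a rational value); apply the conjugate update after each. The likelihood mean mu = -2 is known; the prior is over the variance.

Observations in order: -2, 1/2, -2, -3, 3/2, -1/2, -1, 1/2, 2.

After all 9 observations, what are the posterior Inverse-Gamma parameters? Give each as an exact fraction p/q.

alpha=9, beta=155/6

obs 1: x=-2 → posterior Inverse-Gamma(5, 10/3)
obs 2: x=1/2 → posterior Inverse-Gamma(11/2, 155/24)
obs 3: x=-2 → posterior Inverse-Gamma(6, 155/24)
obs 4: x=-3 → posterior Inverse-Gamma(13/2, 167/24)
obs 5: x=3/2 → posterior Inverse-Gamma(7, 157/12)
obs 6: x=-1/2 → posterior Inverse-Gamma(15/2, 341/24)
obs 7: x=-1 → posterior Inverse-Gamma(8, 353/24)
obs 8: x=1/2 → posterior Inverse-Gamma(17/2, 107/6)
obs 9: x=2 → posterior Inverse-Gamma(9, 155/6)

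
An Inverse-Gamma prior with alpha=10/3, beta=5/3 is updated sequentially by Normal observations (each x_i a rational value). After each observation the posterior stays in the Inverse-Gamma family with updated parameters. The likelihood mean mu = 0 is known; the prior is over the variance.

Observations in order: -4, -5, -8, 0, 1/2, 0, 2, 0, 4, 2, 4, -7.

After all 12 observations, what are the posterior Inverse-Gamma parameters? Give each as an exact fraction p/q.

obs 1: x=-4 → posterior Inverse-Gamma(23/6, 29/3)
obs 2: x=-5 → posterior Inverse-Gamma(13/3, 133/6)
obs 3: x=-8 → posterior Inverse-Gamma(29/6, 325/6)
obs 4: x=0 → posterior Inverse-Gamma(16/3, 325/6)
obs 5: x=1/2 → posterior Inverse-Gamma(35/6, 1303/24)
obs 6: x=0 → posterior Inverse-Gamma(19/3, 1303/24)
obs 7: x=2 → posterior Inverse-Gamma(41/6, 1351/24)
obs 8: x=0 → posterior Inverse-Gamma(22/3, 1351/24)
obs 9: x=4 → posterior Inverse-Gamma(47/6, 1543/24)
obs 10: x=2 → posterior Inverse-Gamma(25/3, 1591/24)
obs 11: x=4 → posterior Inverse-Gamma(53/6, 1783/24)
obs 12: x=-7 → posterior Inverse-Gamma(28/3, 2371/24)

alpha=28/3, beta=2371/24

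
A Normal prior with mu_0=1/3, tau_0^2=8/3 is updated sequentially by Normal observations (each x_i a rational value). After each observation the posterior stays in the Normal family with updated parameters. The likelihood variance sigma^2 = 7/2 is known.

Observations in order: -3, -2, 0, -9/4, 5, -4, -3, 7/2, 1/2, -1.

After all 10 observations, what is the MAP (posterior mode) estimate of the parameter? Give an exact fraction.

obs 1: x=-3 → posterior Normal(-41/37, 56/37)
obs 2: x=-2 → posterior Normal(-73/53, 56/53)
obs 3: x=0 → posterior Normal(-73/69, 56/69)
obs 4: x=-9/4 → posterior Normal(-109/85, 56/85)
obs 5: x=5 → posterior Normal(-29/101, 56/101)
obs 6: x=-4 → posterior Normal(-31/39, 56/117)
obs 7: x=-3 → posterior Normal(-141/133, 8/19)
obs 8: x=7/2 → posterior Normal(-85/149, 56/149)
obs 9: x=1/2 → posterior Normal(-7/15, 56/165)
obs 10: x=-1 → posterior Normal(-93/181, 56/181)

-93/181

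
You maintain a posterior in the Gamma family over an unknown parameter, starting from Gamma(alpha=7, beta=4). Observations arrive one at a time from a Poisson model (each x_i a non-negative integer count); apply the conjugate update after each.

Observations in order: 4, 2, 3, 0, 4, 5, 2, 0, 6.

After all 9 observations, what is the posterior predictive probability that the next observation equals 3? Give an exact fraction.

obs 1: x=4 → posterior Gamma(11, 5)
obs 2: x=2 → posterior Gamma(13, 6)
obs 3: x=3 → posterior Gamma(16, 7)
obs 4: x=0 → posterior Gamma(16, 8)
obs 5: x=4 → posterior Gamma(20, 9)
obs 6: x=5 → posterior Gamma(25, 10)
obs 7: x=2 → posterior Gamma(27, 11)
obs 8: x=0 → posterior Gamma(27, 12)
obs 9: x=6 → posterior Gamma(33, 13)

5381981951207498687888926850568485090555/26032222310312294096420032829247138562048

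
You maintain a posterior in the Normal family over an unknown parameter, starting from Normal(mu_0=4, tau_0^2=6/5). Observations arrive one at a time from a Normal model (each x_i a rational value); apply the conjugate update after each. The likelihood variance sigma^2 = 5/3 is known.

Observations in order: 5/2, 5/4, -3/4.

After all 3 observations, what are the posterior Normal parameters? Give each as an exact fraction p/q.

obs 1: x=5/2 → posterior Normal(145/43, 30/43)
obs 2: x=5/4 → posterior Normal(335/122, 30/61)
obs 3: x=-3/4 → posterior Normal(154/79, 30/79)

mu_0=154/79, tau_0^2=30/79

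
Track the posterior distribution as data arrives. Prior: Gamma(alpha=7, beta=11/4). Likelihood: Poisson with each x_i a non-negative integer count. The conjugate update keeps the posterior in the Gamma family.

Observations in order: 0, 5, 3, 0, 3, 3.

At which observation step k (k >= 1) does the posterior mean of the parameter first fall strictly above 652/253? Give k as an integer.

k = 3

obs 1: x=0 → posterior Gamma(7, 15/4)
obs 2: x=5 → posterior Gamma(12, 19/4)
obs 3: x=3 → posterior Gamma(15, 23/4)
obs 4: x=0 → posterior Gamma(15, 27/4)
obs 5: x=3 → posterior Gamma(18, 31/4)
obs 6: x=3 → posterior Gamma(21, 35/4)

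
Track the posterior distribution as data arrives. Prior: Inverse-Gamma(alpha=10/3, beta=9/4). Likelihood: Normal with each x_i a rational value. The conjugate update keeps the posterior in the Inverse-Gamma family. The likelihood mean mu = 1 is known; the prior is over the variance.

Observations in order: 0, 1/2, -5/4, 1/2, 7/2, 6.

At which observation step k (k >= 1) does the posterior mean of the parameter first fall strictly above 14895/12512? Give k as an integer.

k = 3

obs 1: x=0 → posterior Inverse-Gamma(23/6, 11/4)
obs 2: x=1/2 → posterior Inverse-Gamma(13/3, 23/8)
obs 3: x=-5/4 → posterior Inverse-Gamma(29/6, 173/32)
obs 4: x=1/2 → posterior Inverse-Gamma(16/3, 177/32)
obs 5: x=7/2 → posterior Inverse-Gamma(35/6, 277/32)
obs 6: x=6 → posterior Inverse-Gamma(19/3, 677/32)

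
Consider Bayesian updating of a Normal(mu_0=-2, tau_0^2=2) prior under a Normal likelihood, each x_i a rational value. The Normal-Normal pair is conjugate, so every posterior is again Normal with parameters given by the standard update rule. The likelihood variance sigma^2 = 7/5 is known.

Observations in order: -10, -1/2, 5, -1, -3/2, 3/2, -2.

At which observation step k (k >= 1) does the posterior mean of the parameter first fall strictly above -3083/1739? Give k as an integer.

k = 4

obs 1: x=-10 → posterior Normal(-114/17, 14/17)
obs 2: x=-1/2 → posterior Normal(-119/27, 14/27)
obs 3: x=5 → posterior Normal(-69/37, 14/37)
obs 4: x=-1 → posterior Normal(-79/47, 14/47)
obs 5: x=-3/2 → posterior Normal(-94/57, 14/57)
obs 6: x=3/2 → posterior Normal(-79/67, 14/67)
obs 7: x=-2 → posterior Normal(-9/7, 2/11)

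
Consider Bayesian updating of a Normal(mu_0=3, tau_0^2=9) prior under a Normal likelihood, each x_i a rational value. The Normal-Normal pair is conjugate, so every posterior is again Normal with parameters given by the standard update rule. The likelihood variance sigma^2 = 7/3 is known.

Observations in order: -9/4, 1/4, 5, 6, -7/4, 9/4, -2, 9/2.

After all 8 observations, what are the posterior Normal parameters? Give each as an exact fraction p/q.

obs 1: x=-9/4 → posterior Normal(-159/136, 63/34)
obs 2: x=1/4 → posterior Normal(-33/61, 63/61)
obs 3: x=5 → posterior Normal(51/44, 63/88)
obs 4: x=6 → posterior Normal(264/115, 63/115)
obs 5: x=-7/4 → posterior Normal(867/568, 63/142)
obs 6: x=9/4 → posterior Normal(555/338, 63/169)
obs 7: x=-2 → posterior Normal(447/392, 9/28)
obs 8: x=9/2 → posterior Normal(345/223, 63/223)

mu_0=345/223, tau_0^2=63/223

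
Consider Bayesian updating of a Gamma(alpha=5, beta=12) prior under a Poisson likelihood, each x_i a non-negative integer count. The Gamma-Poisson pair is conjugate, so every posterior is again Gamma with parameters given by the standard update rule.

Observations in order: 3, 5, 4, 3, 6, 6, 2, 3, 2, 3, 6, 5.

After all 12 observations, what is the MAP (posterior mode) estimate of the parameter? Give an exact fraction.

13/6

obs 1: x=3 → posterior Gamma(8, 13)
obs 2: x=5 → posterior Gamma(13, 14)
obs 3: x=4 → posterior Gamma(17, 15)
obs 4: x=3 → posterior Gamma(20, 16)
obs 5: x=6 → posterior Gamma(26, 17)
obs 6: x=6 → posterior Gamma(32, 18)
obs 7: x=2 → posterior Gamma(34, 19)
obs 8: x=3 → posterior Gamma(37, 20)
obs 9: x=2 → posterior Gamma(39, 21)
obs 10: x=3 → posterior Gamma(42, 22)
obs 11: x=6 → posterior Gamma(48, 23)
obs 12: x=5 → posterior Gamma(53, 24)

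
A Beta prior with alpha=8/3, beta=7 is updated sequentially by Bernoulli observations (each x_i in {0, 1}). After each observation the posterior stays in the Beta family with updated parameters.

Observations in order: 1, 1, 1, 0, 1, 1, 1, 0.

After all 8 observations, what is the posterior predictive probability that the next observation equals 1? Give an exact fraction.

26/53

obs 1: x=1 → posterior Beta(11/3, 7)
obs 2: x=1 → posterior Beta(14/3, 7)
obs 3: x=1 → posterior Beta(17/3, 7)
obs 4: x=0 → posterior Beta(17/3, 8)
obs 5: x=1 → posterior Beta(20/3, 8)
obs 6: x=1 → posterior Beta(23/3, 8)
obs 7: x=1 → posterior Beta(26/3, 8)
obs 8: x=0 → posterior Beta(26/3, 9)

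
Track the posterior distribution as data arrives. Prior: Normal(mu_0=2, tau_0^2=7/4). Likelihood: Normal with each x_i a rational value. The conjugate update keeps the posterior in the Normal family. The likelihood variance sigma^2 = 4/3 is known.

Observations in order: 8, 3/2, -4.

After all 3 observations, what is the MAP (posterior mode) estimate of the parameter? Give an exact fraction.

obs 1: x=8 → posterior Normal(200/37, 28/37)
obs 2: x=3/2 → posterior Normal(463/116, 14/29)
obs 3: x=-4 → posterior Normal(295/158, 28/79)

295/158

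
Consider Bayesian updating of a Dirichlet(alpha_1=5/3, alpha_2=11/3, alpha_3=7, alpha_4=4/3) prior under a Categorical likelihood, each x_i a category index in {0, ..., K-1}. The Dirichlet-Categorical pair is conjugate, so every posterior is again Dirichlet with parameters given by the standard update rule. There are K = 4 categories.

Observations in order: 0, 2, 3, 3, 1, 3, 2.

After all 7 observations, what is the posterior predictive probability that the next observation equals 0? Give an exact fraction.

4/31

obs 1: x=0 → posterior Dirichlet(8/3, 11/3, 7, 4/3)
obs 2: x=2 → posterior Dirichlet(8/3, 11/3, 8, 4/3)
obs 3: x=3 → posterior Dirichlet(8/3, 11/3, 8, 7/3)
obs 4: x=3 → posterior Dirichlet(8/3, 11/3, 8, 10/3)
obs 5: x=1 → posterior Dirichlet(8/3, 14/3, 8, 10/3)
obs 6: x=3 → posterior Dirichlet(8/3, 14/3, 8, 13/3)
obs 7: x=2 → posterior Dirichlet(8/3, 14/3, 9, 13/3)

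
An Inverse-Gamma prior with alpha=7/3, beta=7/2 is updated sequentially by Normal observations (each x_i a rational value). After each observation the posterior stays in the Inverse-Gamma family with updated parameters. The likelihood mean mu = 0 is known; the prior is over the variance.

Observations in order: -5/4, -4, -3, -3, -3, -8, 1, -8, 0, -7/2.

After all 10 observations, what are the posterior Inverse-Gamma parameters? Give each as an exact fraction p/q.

obs 1: x=-5/4 → posterior Inverse-Gamma(17/6, 137/32)
obs 2: x=-4 → posterior Inverse-Gamma(10/3, 393/32)
obs 3: x=-3 → posterior Inverse-Gamma(23/6, 537/32)
obs 4: x=-3 → posterior Inverse-Gamma(13/3, 681/32)
obs 5: x=-3 → posterior Inverse-Gamma(29/6, 825/32)
obs 6: x=-8 → posterior Inverse-Gamma(16/3, 1849/32)
obs 7: x=1 → posterior Inverse-Gamma(35/6, 1865/32)
obs 8: x=-8 → posterior Inverse-Gamma(19/3, 2889/32)
obs 9: x=0 → posterior Inverse-Gamma(41/6, 2889/32)
obs 10: x=-7/2 → posterior Inverse-Gamma(22/3, 3085/32)

alpha=22/3, beta=3085/32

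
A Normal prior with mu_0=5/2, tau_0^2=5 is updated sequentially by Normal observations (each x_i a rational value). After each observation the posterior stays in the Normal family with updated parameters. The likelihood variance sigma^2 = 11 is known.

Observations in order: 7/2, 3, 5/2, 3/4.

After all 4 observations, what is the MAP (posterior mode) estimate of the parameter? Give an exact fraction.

obs 1: x=7/2 → posterior Normal(45/16, 55/16)
obs 2: x=3 → posterior Normal(20/7, 55/21)
obs 3: x=5/2 → posterior Normal(145/52, 55/26)
obs 4: x=3/4 → posterior Normal(305/124, 55/31)

305/124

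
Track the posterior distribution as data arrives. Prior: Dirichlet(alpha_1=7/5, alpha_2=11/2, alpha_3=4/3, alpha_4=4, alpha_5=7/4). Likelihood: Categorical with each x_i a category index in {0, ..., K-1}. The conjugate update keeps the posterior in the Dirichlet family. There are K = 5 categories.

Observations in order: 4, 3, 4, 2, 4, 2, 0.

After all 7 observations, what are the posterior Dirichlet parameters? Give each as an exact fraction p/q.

alpha_1=12/5, alpha_2=11/2, alpha_3=10/3, alpha_4=5, alpha_5=19/4

obs 1: x=4 → posterior Dirichlet(7/5, 11/2, 4/3, 4, 11/4)
obs 2: x=3 → posterior Dirichlet(7/5, 11/2, 4/3, 5, 11/4)
obs 3: x=4 → posterior Dirichlet(7/5, 11/2, 4/3, 5, 15/4)
obs 4: x=2 → posterior Dirichlet(7/5, 11/2, 7/3, 5, 15/4)
obs 5: x=4 → posterior Dirichlet(7/5, 11/2, 7/3, 5, 19/4)
obs 6: x=2 → posterior Dirichlet(7/5, 11/2, 10/3, 5, 19/4)
obs 7: x=0 → posterior Dirichlet(12/5, 11/2, 10/3, 5, 19/4)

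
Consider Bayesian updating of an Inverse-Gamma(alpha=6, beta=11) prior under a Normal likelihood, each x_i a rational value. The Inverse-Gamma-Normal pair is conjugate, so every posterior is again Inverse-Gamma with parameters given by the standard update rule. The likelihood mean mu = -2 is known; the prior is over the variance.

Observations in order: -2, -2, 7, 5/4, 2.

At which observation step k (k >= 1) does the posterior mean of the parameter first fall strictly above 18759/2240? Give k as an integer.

k = 5

obs 1: x=-2 → posterior Inverse-Gamma(13/2, 11)
obs 2: x=-2 → posterior Inverse-Gamma(7, 11)
obs 3: x=7 → posterior Inverse-Gamma(15/2, 103/2)
obs 4: x=5/4 → posterior Inverse-Gamma(8, 1817/32)
obs 5: x=2 → posterior Inverse-Gamma(17/2, 2073/32)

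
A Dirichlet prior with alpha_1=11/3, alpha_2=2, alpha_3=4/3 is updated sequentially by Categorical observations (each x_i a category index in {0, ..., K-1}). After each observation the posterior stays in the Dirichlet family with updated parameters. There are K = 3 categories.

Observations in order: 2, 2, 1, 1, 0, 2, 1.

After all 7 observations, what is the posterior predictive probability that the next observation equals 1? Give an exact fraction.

5/14

obs 1: x=2 → posterior Dirichlet(11/3, 2, 7/3)
obs 2: x=2 → posterior Dirichlet(11/3, 2, 10/3)
obs 3: x=1 → posterior Dirichlet(11/3, 3, 10/3)
obs 4: x=1 → posterior Dirichlet(11/3, 4, 10/3)
obs 5: x=0 → posterior Dirichlet(14/3, 4, 10/3)
obs 6: x=2 → posterior Dirichlet(14/3, 4, 13/3)
obs 7: x=1 → posterior Dirichlet(14/3, 5, 13/3)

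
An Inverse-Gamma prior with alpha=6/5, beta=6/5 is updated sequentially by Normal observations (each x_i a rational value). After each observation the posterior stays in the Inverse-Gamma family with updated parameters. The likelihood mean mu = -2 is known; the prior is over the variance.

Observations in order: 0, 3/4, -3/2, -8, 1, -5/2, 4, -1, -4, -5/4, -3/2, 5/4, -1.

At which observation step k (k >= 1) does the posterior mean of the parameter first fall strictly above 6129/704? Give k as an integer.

obs 1: x=0 → posterior Inverse-Gamma(17/10, 16/5)
obs 2: x=3/4 → posterior Inverse-Gamma(11/5, 1117/160)
obs 3: x=-3/2 → posterior Inverse-Gamma(27/10, 1137/160)
obs 4: x=-8 → posterior Inverse-Gamma(16/5, 4017/160)
obs 5: x=1 → posterior Inverse-Gamma(37/10, 4737/160)
obs 6: x=-5/2 → posterior Inverse-Gamma(21/5, 4757/160)
obs 7: x=4 → posterior Inverse-Gamma(47/10, 7637/160)
obs 8: x=-1 → posterior Inverse-Gamma(26/5, 7717/160)
obs 9: x=-4 → posterior Inverse-Gamma(57/10, 8037/160)
obs 10: x=-5/4 → posterior Inverse-Gamma(31/5, 4041/80)
obs 11: x=-3/2 → posterior Inverse-Gamma(67/10, 4051/80)
obs 12: x=5/4 → posterior Inverse-Gamma(36/5, 8947/160)
obs 13: x=-1 → posterior Inverse-Gamma(77/10, 9027/160)

k = 4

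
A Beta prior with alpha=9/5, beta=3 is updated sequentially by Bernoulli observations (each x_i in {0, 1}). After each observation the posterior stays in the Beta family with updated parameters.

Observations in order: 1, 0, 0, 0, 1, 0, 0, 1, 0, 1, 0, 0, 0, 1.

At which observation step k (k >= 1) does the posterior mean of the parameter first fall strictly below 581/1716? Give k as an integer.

k = 4

obs 1: x=1 → posterior Beta(14/5, 3)
obs 2: x=0 → posterior Beta(14/5, 4)
obs 3: x=0 → posterior Beta(14/5, 5)
obs 4: x=0 → posterior Beta(14/5, 6)
obs 5: x=1 → posterior Beta(19/5, 6)
obs 6: x=0 → posterior Beta(19/5, 7)
obs 7: x=0 → posterior Beta(19/5, 8)
obs 8: x=1 → posterior Beta(24/5, 8)
obs 9: x=0 → posterior Beta(24/5, 9)
obs 10: x=1 → posterior Beta(29/5, 9)
obs 11: x=0 → posterior Beta(29/5, 10)
obs 12: x=0 → posterior Beta(29/5, 11)
obs 13: x=0 → posterior Beta(29/5, 12)
obs 14: x=1 → posterior Beta(34/5, 12)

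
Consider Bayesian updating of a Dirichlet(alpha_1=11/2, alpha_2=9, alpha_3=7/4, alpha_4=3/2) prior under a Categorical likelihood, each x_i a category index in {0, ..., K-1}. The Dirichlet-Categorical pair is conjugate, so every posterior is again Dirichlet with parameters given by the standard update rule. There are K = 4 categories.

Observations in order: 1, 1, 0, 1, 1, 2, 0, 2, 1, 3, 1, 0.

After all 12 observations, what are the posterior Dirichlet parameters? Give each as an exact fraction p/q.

alpha_1=17/2, alpha_2=15, alpha_3=15/4, alpha_4=5/2

obs 1: x=1 → posterior Dirichlet(11/2, 10, 7/4, 3/2)
obs 2: x=1 → posterior Dirichlet(11/2, 11, 7/4, 3/2)
obs 3: x=0 → posterior Dirichlet(13/2, 11, 7/4, 3/2)
obs 4: x=1 → posterior Dirichlet(13/2, 12, 7/4, 3/2)
obs 5: x=1 → posterior Dirichlet(13/2, 13, 7/4, 3/2)
obs 6: x=2 → posterior Dirichlet(13/2, 13, 11/4, 3/2)
obs 7: x=0 → posterior Dirichlet(15/2, 13, 11/4, 3/2)
obs 8: x=2 → posterior Dirichlet(15/2, 13, 15/4, 3/2)
obs 9: x=1 → posterior Dirichlet(15/2, 14, 15/4, 3/2)
obs 10: x=3 → posterior Dirichlet(15/2, 14, 15/4, 5/2)
obs 11: x=1 → posterior Dirichlet(15/2, 15, 15/4, 5/2)
obs 12: x=0 → posterior Dirichlet(17/2, 15, 15/4, 5/2)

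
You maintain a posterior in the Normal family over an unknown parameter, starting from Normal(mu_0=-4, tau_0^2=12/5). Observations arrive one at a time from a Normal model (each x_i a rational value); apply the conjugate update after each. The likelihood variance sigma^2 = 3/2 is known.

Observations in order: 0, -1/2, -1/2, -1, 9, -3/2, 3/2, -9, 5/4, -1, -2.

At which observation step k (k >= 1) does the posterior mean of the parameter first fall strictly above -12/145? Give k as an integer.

obs 1: x=0 → posterior Normal(-20/13, 12/13)
obs 2: x=-1/2 → posterior Normal(-8/7, 4/7)
obs 3: x=-1/2 → posterior Normal(-28/29, 12/29)
obs 4: x=-1 → posterior Normal(-36/37, 12/37)
obs 5: x=9 → posterior Normal(4/5, 4/15)
obs 6: x=-3/2 → posterior Normal(24/53, 12/53)
obs 7: x=3/2 → posterior Normal(36/61, 12/61)
obs 8: x=-9 → posterior Normal(-12/23, 4/23)
obs 9: x=5/4 → posterior Normal(-26/77, 12/77)
obs 10: x=-1 → posterior Normal(-2/5, 12/85)
obs 11: x=-2 → posterior Normal(-50/93, 4/31)

k = 5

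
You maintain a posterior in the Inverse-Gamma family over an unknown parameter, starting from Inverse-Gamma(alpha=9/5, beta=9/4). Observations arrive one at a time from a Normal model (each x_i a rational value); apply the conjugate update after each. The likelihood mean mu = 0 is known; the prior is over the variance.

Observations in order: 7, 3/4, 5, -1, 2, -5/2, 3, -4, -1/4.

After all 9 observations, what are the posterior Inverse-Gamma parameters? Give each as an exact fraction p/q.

alpha=63/10, beta=923/16

obs 1: x=7 → posterior Inverse-Gamma(23/10, 107/4)
obs 2: x=3/4 → posterior Inverse-Gamma(14/5, 865/32)
obs 3: x=5 → posterior Inverse-Gamma(33/10, 1265/32)
obs 4: x=-1 → posterior Inverse-Gamma(19/5, 1281/32)
obs 5: x=2 → posterior Inverse-Gamma(43/10, 1345/32)
obs 6: x=-5/2 → posterior Inverse-Gamma(24/5, 1445/32)
obs 7: x=3 → posterior Inverse-Gamma(53/10, 1589/32)
obs 8: x=-4 → posterior Inverse-Gamma(29/5, 1845/32)
obs 9: x=-1/4 → posterior Inverse-Gamma(63/10, 923/16)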